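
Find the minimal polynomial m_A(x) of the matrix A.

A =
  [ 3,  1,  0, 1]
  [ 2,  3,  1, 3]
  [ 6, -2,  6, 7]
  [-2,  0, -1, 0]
x^2 - 6*x + 9

The characteristic polynomial is χ_A(x) = (x - 3)^4, so the eigenvalues are known. The minimal polynomial is
  m_A(x) = Π_λ (x − λ)^{k_λ}
where k_λ is the size of the *largest* Jordan block for λ (equivalently, the smallest k with (A − λI)^k v = 0 for every generalised eigenvector v of λ).

  λ = 3: largest Jordan block has size 2, contributing (x − 3)^2

So m_A(x) = (x - 3)^2 = x^2 - 6*x + 9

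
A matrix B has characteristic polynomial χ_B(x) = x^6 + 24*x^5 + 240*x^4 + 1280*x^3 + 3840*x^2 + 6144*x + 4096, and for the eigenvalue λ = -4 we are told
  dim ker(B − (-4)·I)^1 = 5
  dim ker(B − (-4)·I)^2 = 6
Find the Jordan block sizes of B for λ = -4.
Block sizes for λ = -4: [2, 1, 1, 1, 1]

From the dimensions of kernels of powers, the number of Jordan blocks of size at least j is d_j − d_{j−1} where d_j = dim ker(N^j) (with d_0 = 0). Computing the differences gives [5, 1].
The number of blocks of size exactly k is (#blocks of size ≥ k) − (#blocks of size ≥ k + 1), so the partition is: 4 block(s) of size 1, 1 block(s) of size 2.
In nonincreasing order the block sizes are [2, 1, 1, 1, 1].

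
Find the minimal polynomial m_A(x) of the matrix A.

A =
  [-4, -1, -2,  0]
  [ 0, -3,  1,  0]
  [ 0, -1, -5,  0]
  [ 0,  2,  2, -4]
x^3 + 12*x^2 + 48*x + 64

The characteristic polynomial is χ_A(x) = (x + 4)^4, so the eigenvalues are known. The minimal polynomial is
  m_A(x) = Π_λ (x − λ)^{k_λ}
where k_λ is the size of the *largest* Jordan block for λ (equivalently, the smallest k with (A − λI)^k v = 0 for every generalised eigenvector v of λ).

  λ = -4: largest Jordan block has size 3, contributing (x + 4)^3

So m_A(x) = (x + 4)^3 = x^3 + 12*x^2 + 48*x + 64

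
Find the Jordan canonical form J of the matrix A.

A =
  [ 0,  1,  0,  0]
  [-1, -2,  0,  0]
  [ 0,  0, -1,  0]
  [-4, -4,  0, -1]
J_2(-1) ⊕ J_1(-1) ⊕ J_1(-1)

The characteristic polynomial is
  det(x·I − A) = x^4 + 4*x^3 + 6*x^2 + 4*x + 1 = (x + 1)^4

Eigenvalues and multiplicities (the geometric multiplicity of λ is n − rank(A − λI), which equals the number of Jordan blocks for λ):
  λ = -1: algebraic multiplicity = 4, geometric multiplicity = 3

Determining the block sizes for each eigenvalue:
  λ = -1: 3 blocks summing to 4 forces exactly one block of size 2 and the rest size 1 → block sizes [2, 1, 1]

Assembling the blocks gives a Jordan form
J =
  [-1,  1,  0,  0]
  [ 0, -1,  0,  0]
  [ 0,  0, -1,  0]
  [ 0,  0,  0, -1]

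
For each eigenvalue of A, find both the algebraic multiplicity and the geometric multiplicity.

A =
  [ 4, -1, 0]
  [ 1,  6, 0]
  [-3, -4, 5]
λ = 5: alg = 3, geom = 1

Step 1 — factor the characteristic polynomial to read off the algebraic multiplicities:
  χ_A(x) = (x - 5)^3

Step 2 — compute geometric multiplicities via the rank-nullity identity g(λ) = n − rank(A − λI):
  rank(A − (5)·I) = 2, so dim ker(A − (5)·I) = n − 2 = 1

Summary:
  λ = 5: algebraic multiplicity = 3, geometric multiplicity = 1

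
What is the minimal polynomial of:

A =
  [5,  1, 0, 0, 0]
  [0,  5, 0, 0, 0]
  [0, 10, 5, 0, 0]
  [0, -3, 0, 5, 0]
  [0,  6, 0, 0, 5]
x^2 - 10*x + 25

The characteristic polynomial is χ_A(x) = (x - 5)^5, so the eigenvalues are known. The minimal polynomial is
  m_A(x) = Π_λ (x − λ)^{k_λ}
where k_λ is the size of the *largest* Jordan block for λ (equivalently, the smallest k with (A − λI)^k v = 0 for every generalised eigenvector v of λ).

  λ = 5: largest Jordan block has size 2, contributing (x − 5)^2

So m_A(x) = (x - 5)^2 = x^2 - 10*x + 25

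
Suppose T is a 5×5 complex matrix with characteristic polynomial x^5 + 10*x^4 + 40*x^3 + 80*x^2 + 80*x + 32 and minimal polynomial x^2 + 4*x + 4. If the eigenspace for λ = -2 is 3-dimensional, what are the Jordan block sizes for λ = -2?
Block sizes for λ = -2: [2, 2, 1]

Step 1 — from the characteristic polynomial, algebraic multiplicity of λ = -2 is 5. From dim ker(T − (-2)·I) = 3, there are exactly 3 Jordan blocks for λ = -2.
Step 2 — from the minimal polynomial, the factor (x + 2)^2 tells us the largest block for λ = -2 has size 2.
Step 3 — with total size 5, 3 blocks, and largest block 2, the block sizes (in nonincreasing order) are [2, 2, 1].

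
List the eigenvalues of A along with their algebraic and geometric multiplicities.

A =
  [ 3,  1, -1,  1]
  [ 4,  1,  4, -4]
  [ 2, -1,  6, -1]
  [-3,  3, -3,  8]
λ = 4: alg = 2, geom = 1; λ = 5: alg = 2, geom = 2

Step 1 — factor the characteristic polynomial to read off the algebraic multiplicities:
  χ_A(x) = (x - 5)^2*(x - 4)^2

Step 2 — compute geometric multiplicities via the rank-nullity identity g(λ) = n − rank(A − λI):
  rank(A − (4)·I) = 3, so dim ker(A − (4)·I) = n − 3 = 1
  rank(A − (5)·I) = 2, so dim ker(A − (5)·I) = n − 2 = 2

Summary:
  λ = 4: algebraic multiplicity = 2, geometric multiplicity = 1
  λ = 5: algebraic multiplicity = 2, geometric multiplicity = 2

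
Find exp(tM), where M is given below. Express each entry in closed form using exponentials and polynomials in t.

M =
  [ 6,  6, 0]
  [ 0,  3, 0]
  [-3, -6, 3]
e^{tM} =
  [exp(6*t), 2*exp(6*t) - 2*exp(3*t), 0]
  [0, exp(3*t), 0]
  [-exp(6*t) + exp(3*t), -2*exp(6*t) + 2*exp(3*t), exp(3*t)]

Strategy: write M = P · J · P⁻¹ where J is a Jordan canonical form, so e^{tM} = P · e^{tJ} · P⁻¹, and e^{tJ} can be computed block-by-block.

M has Jordan form
J =
  [3, 0, 0]
  [0, 3, 0]
  [0, 0, 6]
(up to reordering of blocks).

Per-block formulas:
  For a 1×1 block at λ = 6: exp(t · [6]) = [e^(6t)].
  For a 1×1 block at λ = 3: exp(t · [3]) = [e^(3t)].

After assembling e^{tJ} and conjugating by P, we get:

e^{tM} =
  [exp(6*t), 2*exp(6*t) - 2*exp(3*t), 0]
  [0, exp(3*t), 0]
  [-exp(6*t) + exp(3*t), -2*exp(6*t) + 2*exp(3*t), exp(3*t)]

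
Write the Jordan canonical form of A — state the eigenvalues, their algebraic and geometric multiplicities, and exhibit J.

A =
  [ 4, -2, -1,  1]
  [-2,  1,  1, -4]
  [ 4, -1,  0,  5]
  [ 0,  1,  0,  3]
J_3(2) ⊕ J_1(2)

The characteristic polynomial is
  det(x·I − A) = x^4 - 8*x^3 + 24*x^2 - 32*x + 16 = (x - 2)^4

Eigenvalues and multiplicities (the geometric multiplicity of λ is n − rank(A − λI), which equals the number of Jordan blocks for λ):
  λ = 2: algebraic multiplicity = 4, geometric multiplicity = 2

Determining the block sizes for each eigenvalue:
  λ = 2: with am = 4 and gm = 2, the partition is not yet determined (e.g. several partitions of 4 into 2 parts exist). Let N = A − (2)·I. Computing rank(N^1) = 2, rank(N^2) = 1, rank(N^3) = 0; the number of blocks of size ≥ j is rank(N^{j−1}) − rank(N^j), giving [2, 1, 1]. So we have 1 block(s) of size 3, 1 block(s) of size 1 → block sizes [3, 1]

Assembling the blocks gives a Jordan form
J =
  [2, 1, 0, 0]
  [0, 2, 1, 0]
  [0, 0, 2, 0]
  [0, 0, 0, 2]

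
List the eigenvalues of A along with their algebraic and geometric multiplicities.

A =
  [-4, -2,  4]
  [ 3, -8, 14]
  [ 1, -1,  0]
λ = -4: alg = 3, geom = 1

Step 1 — factor the characteristic polynomial to read off the algebraic multiplicities:
  χ_A(x) = (x + 4)^3

Step 2 — compute geometric multiplicities via the rank-nullity identity g(λ) = n − rank(A − λI):
  rank(A − (-4)·I) = 2, so dim ker(A − (-4)·I) = n − 2 = 1

Summary:
  λ = -4: algebraic multiplicity = 3, geometric multiplicity = 1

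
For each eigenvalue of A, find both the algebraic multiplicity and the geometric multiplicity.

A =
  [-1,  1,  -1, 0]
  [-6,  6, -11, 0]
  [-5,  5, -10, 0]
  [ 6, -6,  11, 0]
λ = -5: alg = 1, geom = 1; λ = 0: alg = 3, geom = 2

Step 1 — factor the characteristic polynomial to read off the algebraic multiplicities:
  χ_A(x) = x^3*(x + 5)

Step 2 — compute geometric multiplicities via the rank-nullity identity g(λ) = n − rank(A − λI):
  rank(A − (-5)·I) = 3, so dim ker(A − (-5)·I) = n − 3 = 1
  rank(A − (0)·I) = 2, so dim ker(A − (0)·I) = n − 2 = 2

Summary:
  λ = -5: algebraic multiplicity = 1, geometric multiplicity = 1
  λ = 0: algebraic multiplicity = 3, geometric multiplicity = 2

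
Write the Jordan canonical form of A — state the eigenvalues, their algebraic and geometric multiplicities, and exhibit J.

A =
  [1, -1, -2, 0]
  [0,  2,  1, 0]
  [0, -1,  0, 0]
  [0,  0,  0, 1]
J_3(1) ⊕ J_1(1)

The characteristic polynomial is
  det(x·I − A) = x^4 - 4*x^3 + 6*x^2 - 4*x + 1 = (x - 1)^4

Eigenvalues and multiplicities (the geometric multiplicity of λ is n − rank(A − λI), which equals the number of Jordan blocks for λ):
  λ = 1: algebraic multiplicity = 4, geometric multiplicity = 2

Determining the block sizes for each eigenvalue:
  λ = 1: with am = 4 and gm = 2, the partition is not yet determined (e.g. several partitions of 4 into 2 parts exist). Let N = A − (1)·I. Computing rank(N^1) = 2, rank(N^2) = 1, rank(N^3) = 0; the number of blocks of size ≥ j is rank(N^{j−1}) − rank(N^j), giving [2, 1, 1]. So we have 1 block(s) of size 3, 1 block(s) of size 1 → block sizes [3, 1]

Assembling the blocks gives a Jordan form
J =
  [1, 1, 0, 0]
  [0, 1, 1, 0]
  [0, 0, 1, 0]
  [0, 0, 0, 1]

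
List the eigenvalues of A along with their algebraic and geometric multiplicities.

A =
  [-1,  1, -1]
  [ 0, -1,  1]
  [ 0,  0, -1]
λ = -1: alg = 3, geom = 1

Step 1 — factor the characteristic polynomial to read off the algebraic multiplicities:
  χ_A(x) = (x + 1)^3

Step 2 — compute geometric multiplicities via the rank-nullity identity g(λ) = n − rank(A − λI):
  rank(A − (-1)·I) = 2, so dim ker(A − (-1)·I) = n − 2 = 1

Summary:
  λ = -1: algebraic multiplicity = 3, geometric multiplicity = 1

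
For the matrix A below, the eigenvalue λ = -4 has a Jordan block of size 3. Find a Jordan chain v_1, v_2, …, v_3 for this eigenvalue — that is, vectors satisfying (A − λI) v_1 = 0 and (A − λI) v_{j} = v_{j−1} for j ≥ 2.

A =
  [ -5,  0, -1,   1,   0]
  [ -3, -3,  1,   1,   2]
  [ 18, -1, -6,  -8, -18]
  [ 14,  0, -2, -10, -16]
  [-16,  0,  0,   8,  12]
A Jordan chain for λ = -4 of length 3:
v_1 = (1, 0, 1, 2, 0)ᵀ
v_2 = (0, 1, -1, 0, 0)ᵀ
v_3 = (0, 1, 0, 0, 0)ᵀ

Let N = A − (-4)·I. We want v_3 with N^3 v_3 = 0 but N^2 v_3 ≠ 0; then v_{j-1} := N · v_j for j = 3, …, 2.

Pick v_3 = (0, 1, 0, 0, 0)ᵀ.
Then v_2 = N · v_3 = (0, 1, -1, 0, 0)ᵀ.
Then v_1 = N · v_2 = (1, 0, 1, 2, 0)ᵀ.

Sanity check: (A − (-4)·I) v_1 = (0, 0, 0, 0, 0)ᵀ = 0. ✓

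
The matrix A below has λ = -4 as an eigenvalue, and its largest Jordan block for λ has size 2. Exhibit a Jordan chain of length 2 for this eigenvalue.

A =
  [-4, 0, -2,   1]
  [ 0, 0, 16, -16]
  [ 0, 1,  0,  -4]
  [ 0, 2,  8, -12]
A Jordan chain for λ = -4 of length 2:
v_1 = (0, 4, 1, 2)ᵀ
v_2 = (0, 1, 0, 0)ᵀ

Let N = A − (-4)·I. We want v_2 with N^2 v_2 = 0 but N^1 v_2 ≠ 0; then v_{j-1} := N · v_j for j = 2, …, 2.

Pick v_2 = (0, 1, 0, 0)ᵀ.
Then v_1 = N · v_2 = (0, 4, 1, 2)ᵀ.

Sanity check: (A − (-4)·I) v_1 = (0, 0, 0, 0)ᵀ = 0. ✓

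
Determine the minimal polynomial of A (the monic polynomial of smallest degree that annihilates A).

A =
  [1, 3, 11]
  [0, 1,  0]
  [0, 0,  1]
x^2 - 2*x + 1

The characteristic polynomial is χ_A(x) = (x - 1)^3, so the eigenvalues are known. The minimal polynomial is
  m_A(x) = Π_λ (x − λ)^{k_λ}
where k_λ is the size of the *largest* Jordan block for λ (equivalently, the smallest k with (A − λI)^k v = 0 for every generalised eigenvector v of λ).

  λ = 1: largest Jordan block has size 2, contributing (x − 1)^2

So m_A(x) = (x - 1)^2 = x^2 - 2*x + 1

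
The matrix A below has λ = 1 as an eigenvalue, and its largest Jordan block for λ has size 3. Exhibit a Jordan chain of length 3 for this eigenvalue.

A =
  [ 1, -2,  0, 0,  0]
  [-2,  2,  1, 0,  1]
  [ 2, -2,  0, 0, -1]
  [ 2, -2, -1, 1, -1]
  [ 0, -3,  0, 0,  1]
A Jordan chain for λ = 1 of length 3:
v_1 = (4, 0, 2, 2, 6)ᵀ
v_2 = (0, -2, 2, 2, 0)ᵀ
v_3 = (1, 0, 0, 0, 0)ᵀ

Let N = A − (1)·I. We want v_3 with N^3 v_3 = 0 but N^2 v_3 ≠ 0; then v_{j-1} := N · v_j for j = 3, …, 2.

Pick v_3 = (1, 0, 0, 0, 0)ᵀ.
Then v_2 = N · v_3 = (0, -2, 2, 2, 0)ᵀ.
Then v_1 = N · v_2 = (4, 0, 2, 2, 6)ᵀ.

Sanity check: (A − (1)·I) v_1 = (0, 0, 0, 0, 0)ᵀ = 0. ✓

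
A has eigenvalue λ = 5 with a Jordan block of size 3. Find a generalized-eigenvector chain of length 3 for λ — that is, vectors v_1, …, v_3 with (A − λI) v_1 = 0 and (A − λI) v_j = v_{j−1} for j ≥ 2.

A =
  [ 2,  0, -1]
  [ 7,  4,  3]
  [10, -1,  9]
A Jordan chain for λ = 5 of length 3:
v_1 = (-1, 2, 3)ᵀ
v_2 = (-3, 7, 10)ᵀ
v_3 = (1, 0, 0)ᵀ

Let N = A − (5)·I. We want v_3 with N^3 v_3 = 0 but N^2 v_3 ≠ 0; then v_{j-1} := N · v_j for j = 3, …, 2.

Pick v_3 = (1, 0, 0)ᵀ.
Then v_2 = N · v_3 = (-3, 7, 10)ᵀ.
Then v_1 = N · v_2 = (-1, 2, 3)ᵀ.

Sanity check: (A − (5)·I) v_1 = (0, 0, 0)ᵀ = 0. ✓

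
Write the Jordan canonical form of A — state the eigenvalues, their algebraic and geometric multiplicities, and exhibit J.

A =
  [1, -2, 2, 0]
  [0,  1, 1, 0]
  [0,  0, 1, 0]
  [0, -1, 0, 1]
J_3(1) ⊕ J_1(1)

The characteristic polynomial is
  det(x·I − A) = x^4 - 4*x^3 + 6*x^2 - 4*x + 1 = (x - 1)^4

Eigenvalues and multiplicities (the geometric multiplicity of λ is n − rank(A − λI), which equals the number of Jordan blocks for λ):
  λ = 1: algebraic multiplicity = 4, geometric multiplicity = 2

Determining the block sizes for each eigenvalue:
  λ = 1: with am = 4 and gm = 2, the partition is not yet determined (e.g. several partitions of 4 into 2 parts exist). Let N = A − (1)·I. Computing rank(N^1) = 2, rank(N^2) = 1, rank(N^3) = 0; the number of blocks of size ≥ j is rank(N^{j−1}) − rank(N^j), giving [2, 1, 1]. So we have 1 block(s) of size 3, 1 block(s) of size 1 → block sizes [3, 1]

Assembling the blocks gives a Jordan form
J =
  [1, 1, 0, 0]
  [0, 1, 1, 0]
  [0, 0, 1, 0]
  [0, 0, 0, 1]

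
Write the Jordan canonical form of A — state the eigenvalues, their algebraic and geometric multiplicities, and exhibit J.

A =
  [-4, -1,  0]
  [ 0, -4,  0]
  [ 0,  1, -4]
J_2(-4) ⊕ J_1(-4)

The characteristic polynomial is
  det(x·I − A) = x^3 + 12*x^2 + 48*x + 64 = (x + 4)^3

Eigenvalues and multiplicities (the geometric multiplicity of λ is n − rank(A − λI), which equals the number of Jordan blocks for λ):
  λ = -4: algebraic multiplicity = 3, geometric multiplicity = 2

Determining the block sizes for each eigenvalue:
  λ = -4: 2 blocks summing to 3 forces exactly one block of size 2 and the rest size 1 → block sizes [2, 1]

Assembling the blocks gives a Jordan form
J =
  [-4,  1,  0]
  [ 0, -4,  0]
  [ 0,  0, -4]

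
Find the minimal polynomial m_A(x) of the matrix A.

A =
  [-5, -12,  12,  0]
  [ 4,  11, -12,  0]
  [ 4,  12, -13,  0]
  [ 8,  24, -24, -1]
x^2 + 6*x + 5

The characteristic polynomial is χ_A(x) = (x + 1)^3*(x + 5), so the eigenvalues are known. The minimal polynomial is
  m_A(x) = Π_λ (x − λ)^{k_λ}
where k_λ is the size of the *largest* Jordan block for λ (equivalently, the smallest k with (A − λI)^k v = 0 for every generalised eigenvector v of λ).

  λ = -5: largest Jordan block has size 1, contributing (x + 5)
  λ = -1: largest Jordan block has size 1, contributing (x + 1)

So m_A(x) = (x + 1)*(x + 5) = x^2 + 6*x + 5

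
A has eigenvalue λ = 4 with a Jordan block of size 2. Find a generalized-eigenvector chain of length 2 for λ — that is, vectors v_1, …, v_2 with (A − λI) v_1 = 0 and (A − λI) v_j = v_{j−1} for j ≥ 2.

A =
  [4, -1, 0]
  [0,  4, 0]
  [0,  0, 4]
A Jordan chain for λ = 4 of length 2:
v_1 = (-1, 0, 0)ᵀ
v_2 = (0, 1, 0)ᵀ

Let N = A − (4)·I. We want v_2 with N^2 v_2 = 0 but N^1 v_2 ≠ 0; then v_{j-1} := N · v_j for j = 2, …, 2.

Pick v_2 = (0, 1, 0)ᵀ.
Then v_1 = N · v_2 = (-1, 0, 0)ᵀ.

Sanity check: (A − (4)·I) v_1 = (0, 0, 0)ᵀ = 0. ✓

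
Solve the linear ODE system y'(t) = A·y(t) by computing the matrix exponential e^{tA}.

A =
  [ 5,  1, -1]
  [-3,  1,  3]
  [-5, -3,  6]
e^{tA} =
  [3*t^2*exp(4*t)/2 + t*exp(4*t) + exp(4*t), t^2*exp(4*t)/2 + t*exp(4*t), -t*exp(4*t)]
  [-9*t^2*exp(4*t)/2 - 3*t*exp(4*t), -3*t^2*exp(4*t)/2 - 3*t*exp(4*t) + exp(4*t), 3*t*exp(4*t)]
  [-3*t^2*exp(4*t) - 5*t*exp(4*t), -t^2*exp(4*t) - 3*t*exp(4*t), 2*t*exp(4*t) + exp(4*t)]

Strategy: write A = P · J · P⁻¹ where J is a Jordan canonical form, so e^{tA} = P · e^{tJ} · P⁻¹, and e^{tJ} can be computed block-by-block.

A has Jordan form
J =
  [4, 1, 0]
  [0, 4, 1]
  [0, 0, 4]
(up to reordering of blocks).

Per-block formulas:
  For a 3×3 Jordan block J_3(4): exp(t · J_3(4)) = e^(4t)·(I + t·N + (t^2/2)·N^2), where N is the 3×3 nilpotent shift.

After assembling e^{tJ} and conjugating by P, we get:

e^{tA} =
  [3*t^2*exp(4*t)/2 + t*exp(4*t) + exp(4*t), t^2*exp(4*t)/2 + t*exp(4*t), -t*exp(4*t)]
  [-9*t^2*exp(4*t)/2 - 3*t*exp(4*t), -3*t^2*exp(4*t)/2 - 3*t*exp(4*t) + exp(4*t), 3*t*exp(4*t)]
  [-3*t^2*exp(4*t) - 5*t*exp(4*t), -t^2*exp(4*t) - 3*t*exp(4*t), 2*t*exp(4*t) + exp(4*t)]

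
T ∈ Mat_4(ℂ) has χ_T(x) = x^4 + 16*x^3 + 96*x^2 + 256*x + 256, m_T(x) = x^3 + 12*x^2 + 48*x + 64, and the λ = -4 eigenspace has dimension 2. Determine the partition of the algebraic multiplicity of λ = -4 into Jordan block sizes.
Block sizes for λ = -4: [3, 1]

Step 1 — from the characteristic polynomial, algebraic multiplicity of λ = -4 is 4. From dim ker(T − (-4)·I) = 2, there are exactly 2 Jordan blocks for λ = -4.
Step 2 — from the minimal polynomial, the factor (x + 4)^3 tells us the largest block for λ = -4 has size 3.
Step 3 — with total size 4, 2 blocks, and largest block 3, the block sizes (in nonincreasing order) are [3, 1].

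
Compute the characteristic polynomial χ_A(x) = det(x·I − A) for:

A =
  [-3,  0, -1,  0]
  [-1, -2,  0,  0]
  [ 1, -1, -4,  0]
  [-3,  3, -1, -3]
x^4 + 12*x^3 + 54*x^2 + 108*x + 81

Expanding det(x·I − A) (e.g. by cofactor expansion or by noting that A is similar to its Jordan form J, which has the same characteristic polynomial as A) gives
  χ_A(x) = x^4 + 12*x^3 + 54*x^2 + 108*x + 81
which factors as (x + 3)^4. The eigenvalues (with algebraic multiplicities) are λ = -3 with multiplicity 4.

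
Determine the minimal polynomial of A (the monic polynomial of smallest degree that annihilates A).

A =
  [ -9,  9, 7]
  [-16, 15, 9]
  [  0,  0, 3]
x^3 - 9*x^2 + 27*x - 27

The characteristic polynomial is χ_A(x) = (x - 3)^3, so the eigenvalues are known. The minimal polynomial is
  m_A(x) = Π_λ (x − λ)^{k_λ}
where k_λ is the size of the *largest* Jordan block for λ (equivalently, the smallest k with (A − λI)^k v = 0 for every generalised eigenvector v of λ).

  λ = 3: largest Jordan block has size 3, contributing (x − 3)^3

So m_A(x) = (x - 3)^3 = x^3 - 9*x^2 + 27*x - 27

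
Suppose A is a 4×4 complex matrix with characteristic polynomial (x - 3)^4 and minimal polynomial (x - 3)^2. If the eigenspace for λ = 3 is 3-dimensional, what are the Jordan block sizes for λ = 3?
Block sizes for λ = 3: [2, 1, 1]

Step 1 — from the characteristic polynomial, algebraic multiplicity of λ = 3 is 4. From dim ker(A − (3)·I) = 3, there are exactly 3 Jordan blocks for λ = 3.
Step 2 — from the minimal polynomial, the factor (x − 3)^2 tells us the largest block for λ = 3 has size 2.
Step 3 — with total size 4, 3 blocks, and largest block 2, the block sizes (in nonincreasing order) are [2, 1, 1].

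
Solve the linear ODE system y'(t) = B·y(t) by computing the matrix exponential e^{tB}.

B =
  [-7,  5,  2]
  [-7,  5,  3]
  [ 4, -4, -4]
e^{tB} =
  [-t^2*exp(-2*t) - 5*t*exp(-2*t) + exp(-2*t), t^2*exp(-2*t) + 5*t*exp(-2*t), t^2*exp(-2*t)/2 + 2*t*exp(-2*t)]
  [-t^2*exp(-2*t) - 7*t*exp(-2*t), t^2*exp(-2*t) + 7*t*exp(-2*t) + exp(-2*t), t^2*exp(-2*t)/2 + 3*t*exp(-2*t)]
  [4*t*exp(-2*t), -4*t*exp(-2*t), -2*t*exp(-2*t) + exp(-2*t)]

Strategy: write B = P · J · P⁻¹ where J is a Jordan canonical form, so e^{tB} = P · e^{tJ} · P⁻¹, and e^{tJ} can be computed block-by-block.

B has Jordan form
J =
  [-2,  1,  0]
  [ 0, -2,  1]
  [ 0,  0, -2]
(up to reordering of blocks).

Per-block formulas:
  For a 3×3 Jordan block J_3(-2): exp(t · J_3(-2)) = e^(-2t)·(I + t·N + (t^2/2)·N^2), where N is the 3×3 nilpotent shift.

After assembling e^{tJ} and conjugating by P, we get:

e^{tB} =
  [-t^2*exp(-2*t) - 5*t*exp(-2*t) + exp(-2*t), t^2*exp(-2*t) + 5*t*exp(-2*t), t^2*exp(-2*t)/2 + 2*t*exp(-2*t)]
  [-t^2*exp(-2*t) - 7*t*exp(-2*t), t^2*exp(-2*t) + 7*t*exp(-2*t) + exp(-2*t), t^2*exp(-2*t)/2 + 3*t*exp(-2*t)]
  [4*t*exp(-2*t), -4*t*exp(-2*t), -2*t*exp(-2*t) + exp(-2*t)]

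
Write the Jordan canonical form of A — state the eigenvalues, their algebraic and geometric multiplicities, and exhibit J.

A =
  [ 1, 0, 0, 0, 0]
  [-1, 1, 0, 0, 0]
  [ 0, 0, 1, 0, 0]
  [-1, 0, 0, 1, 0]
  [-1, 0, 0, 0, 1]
J_2(1) ⊕ J_1(1) ⊕ J_1(1) ⊕ J_1(1)

The characteristic polynomial is
  det(x·I − A) = x^5 - 5*x^4 + 10*x^3 - 10*x^2 + 5*x - 1 = (x - 1)^5

Eigenvalues and multiplicities (the geometric multiplicity of λ is n − rank(A − λI), which equals the number of Jordan blocks for λ):
  λ = 1: algebraic multiplicity = 5, geometric multiplicity = 4

Determining the block sizes for each eigenvalue:
  λ = 1: 4 blocks summing to 5 forces exactly one block of size 2 and the rest size 1 → block sizes [2, 1, 1, 1]

Assembling the blocks gives a Jordan form
J =
  [1, 1, 0, 0, 0]
  [0, 1, 0, 0, 0]
  [0, 0, 1, 0, 0]
  [0, 0, 0, 1, 0]
  [0, 0, 0, 0, 1]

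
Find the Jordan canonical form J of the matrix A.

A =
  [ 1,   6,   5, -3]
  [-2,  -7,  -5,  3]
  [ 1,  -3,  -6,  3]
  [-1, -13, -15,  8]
J_2(-1) ⊕ J_2(-1)

The characteristic polynomial is
  det(x·I − A) = x^4 + 4*x^3 + 6*x^2 + 4*x + 1 = (x + 1)^4

Eigenvalues and multiplicities (the geometric multiplicity of λ is n − rank(A − λI), which equals the number of Jordan blocks for λ):
  λ = -1: algebraic multiplicity = 4, geometric multiplicity = 2

Determining the block sizes for each eigenvalue:
  λ = -1: with am = 4 and gm = 2, the partition is not yet determined (e.g. several partitions of 4 into 2 parts exist). Let N = A − (-1)·I. Computing rank(N^1) = 2, rank(N^2) = 0; the number of blocks of size ≥ j is rank(N^{j−1}) − rank(N^j), giving [2, 2]. So we have 2 block(s) of size 2 → block sizes [2, 2]

Assembling the blocks gives a Jordan form
J =
  [-1,  1,  0,  0]
  [ 0, -1,  0,  0]
  [ 0,  0, -1,  1]
  [ 0,  0,  0, -1]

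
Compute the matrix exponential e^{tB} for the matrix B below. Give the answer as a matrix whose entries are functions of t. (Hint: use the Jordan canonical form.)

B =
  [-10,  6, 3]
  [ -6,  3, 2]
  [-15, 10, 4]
e^{tB} =
  [-9*t*exp(-t) + exp(-t), 6*t*exp(-t), 3*t*exp(-t)]
  [-6*t*exp(-t), 4*t*exp(-t) + exp(-t), 2*t*exp(-t)]
  [-15*t*exp(-t), 10*t*exp(-t), 5*t*exp(-t) + exp(-t)]

Strategy: write B = P · J · P⁻¹ where J is a Jordan canonical form, so e^{tB} = P · e^{tJ} · P⁻¹, and e^{tJ} can be computed block-by-block.

B has Jordan form
J =
  [-1,  1,  0]
  [ 0, -1,  0]
  [ 0,  0, -1]
(up to reordering of blocks).

Per-block formulas:
  For a 1×1 block at λ = -1: exp(t · [-1]) = [e^(-1t)].
  For a 2×2 Jordan block J_2(-1): exp(t · J_2(-1)) = e^(-1t)·(I + t·N), where N is the 2×2 nilpotent shift.

After assembling e^{tJ} and conjugating by P, we get:

e^{tB} =
  [-9*t*exp(-t) + exp(-t), 6*t*exp(-t), 3*t*exp(-t)]
  [-6*t*exp(-t), 4*t*exp(-t) + exp(-t), 2*t*exp(-t)]
  [-15*t*exp(-t), 10*t*exp(-t), 5*t*exp(-t) + exp(-t)]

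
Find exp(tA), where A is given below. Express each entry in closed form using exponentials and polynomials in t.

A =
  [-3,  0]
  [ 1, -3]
e^{tA} =
  [exp(-3*t), 0]
  [t*exp(-3*t), exp(-3*t)]

Strategy: write A = P · J · P⁻¹ where J is a Jordan canonical form, so e^{tA} = P · e^{tJ} · P⁻¹, and e^{tJ} can be computed block-by-block.

A has Jordan form
J =
  [-3,  1]
  [ 0, -3]
(up to reordering of blocks).

Per-block formulas:
  For a 2×2 Jordan block J_2(-3): exp(t · J_2(-3)) = e^(-3t)·(I + t·N), where N is the 2×2 nilpotent shift.

After assembling e^{tJ} and conjugating by P, we get:

e^{tA} =
  [exp(-3*t), 0]
  [t*exp(-3*t), exp(-3*t)]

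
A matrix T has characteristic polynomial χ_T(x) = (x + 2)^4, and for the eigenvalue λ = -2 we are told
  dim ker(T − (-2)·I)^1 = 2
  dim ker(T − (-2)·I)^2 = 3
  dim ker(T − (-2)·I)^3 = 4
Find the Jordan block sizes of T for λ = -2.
Block sizes for λ = -2: [3, 1]

From the dimensions of kernels of powers, the number of Jordan blocks of size at least j is d_j − d_{j−1} where d_j = dim ker(N^j) (with d_0 = 0). Computing the differences gives [2, 1, 1].
The number of blocks of size exactly k is (#blocks of size ≥ k) − (#blocks of size ≥ k + 1), so the partition is: 1 block(s) of size 1, 1 block(s) of size 3.
In nonincreasing order the block sizes are [3, 1].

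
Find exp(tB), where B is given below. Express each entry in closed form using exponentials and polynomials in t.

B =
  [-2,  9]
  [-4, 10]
e^{tB} =
  [-6*t*exp(4*t) + exp(4*t), 9*t*exp(4*t)]
  [-4*t*exp(4*t), 6*t*exp(4*t) + exp(4*t)]

Strategy: write B = P · J · P⁻¹ where J is a Jordan canonical form, so e^{tB} = P · e^{tJ} · P⁻¹, and e^{tJ} can be computed block-by-block.

B has Jordan form
J =
  [4, 1]
  [0, 4]
(up to reordering of blocks).

Per-block formulas:
  For a 2×2 Jordan block J_2(4): exp(t · J_2(4)) = e^(4t)·(I + t·N), where N is the 2×2 nilpotent shift.

After assembling e^{tJ} and conjugating by P, we get:

e^{tB} =
  [-6*t*exp(4*t) + exp(4*t), 9*t*exp(4*t)]
  [-4*t*exp(4*t), 6*t*exp(4*t) + exp(4*t)]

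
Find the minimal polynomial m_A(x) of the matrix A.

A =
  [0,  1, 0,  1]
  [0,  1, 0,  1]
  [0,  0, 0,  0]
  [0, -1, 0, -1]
x^2

The characteristic polynomial is χ_A(x) = x^4, so the eigenvalues are known. The minimal polynomial is
  m_A(x) = Π_λ (x − λ)^{k_λ}
where k_λ is the size of the *largest* Jordan block for λ (equivalently, the smallest k with (A − λI)^k v = 0 for every generalised eigenvector v of λ).

  λ = 0: largest Jordan block has size 2, contributing (x − 0)^2

So m_A(x) = x^2 = x^2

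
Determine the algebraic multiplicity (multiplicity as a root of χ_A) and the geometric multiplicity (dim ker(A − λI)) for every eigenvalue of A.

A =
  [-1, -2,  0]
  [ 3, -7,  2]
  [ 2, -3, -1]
λ = -3: alg = 3, geom = 1

Step 1 — factor the characteristic polynomial to read off the algebraic multiplicities:
  χ_A(x) = (x + 3)^3

Step 2 — compute geometric multiplicities via the rank-nullity identity g(λ) = n − rank(A − λI):
  rank(A − (-3)·I) = 2, so dim ker(A − (-3)·I) = n − 2 = 1

Summary:
  λ = -3: algebraic multiplicity = 3, geometric multiplicity = 1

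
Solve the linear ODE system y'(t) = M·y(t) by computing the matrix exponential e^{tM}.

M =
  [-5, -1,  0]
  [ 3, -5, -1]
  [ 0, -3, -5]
e^{tM} =
  [-3*t^2*exp(-5*t)/2 + exp(-5*t), -t*exp(-5*t), t^2*exp(-5*t)/2]
  [3*t*exp(-5*t), exp(-5*t), -t*exp(-5*t)]
  [-9*t^2*exp(-5*t)/2, -3*t*exp(-5*t), 3*t^2*exp(-5*t)/2 + exp(-5*t)]

Strategy: write M = P · J · P⁻¹ where J is a Jordan canonical form, so e^{tM} = P · e^{tJ} · P⁻¹, and e^{tJ} can be computed block-by-block.

M has Jordan form
J =
  [-5,  1,  0]
  [ 0, -5,  1]
  [ 0,  0, -5]
(up to reordering of blocks).

Per-block formulas:
  For a 3×3 Jordan block J_3(-5): exp(t · J_3(-5)) = e^(-5t)·(I + t·N + (t^2/2)·N^2), where N is the 3×3 nilpotent shift.

After assembling e^{tJ} and conjugating by P, we get:

e^{tM} =
  [-3*t^2*exp(-5*t)/2 + exp(-5*t), -t*exp(-5*t), t^2*exp(-5*t)/2]
  [3*t*exp(-5*t), exp(-5*t), -t*exp(-5*t)]
  [-9*t^2*exp(-5*t)/2, -3*t*exp(-5*t), 3*t^2*exp(-5*t)/2 + exp(-5*t)]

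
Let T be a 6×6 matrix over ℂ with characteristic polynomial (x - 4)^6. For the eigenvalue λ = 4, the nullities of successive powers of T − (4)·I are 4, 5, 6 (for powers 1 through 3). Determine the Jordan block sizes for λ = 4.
Block sizes for λ = 4: [3, 1, 1, 1]

From the dimensions of kernels of powers, the number of Jordan blocks of size at least j is d_j − d_{j−1} where d_j = dim ker(N^j) (with d_0 = 0). Computing the differences gives [4, 1, 1].
The number of blocks of size exactly k is (#blocks of size ≥ k) − (#blocks of size ≥ k + 1), so the partition is: 3 block(s) of size 1, 1 block(s) of size 3.
In nonincreasing order the block sizes are [3, 1, 1, 1].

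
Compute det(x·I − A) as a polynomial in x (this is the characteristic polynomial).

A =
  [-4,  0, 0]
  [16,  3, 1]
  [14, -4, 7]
x^3 - 6*x^2 - 15*x + 100

Expanding det(x·I − A) (e.g. by cofactor expansion or by noting that A is similar to its Jordan form J, which has the same characteristic polynomial as A) gives
  χ_A(x) = x^3 - 6*x^2 - 15*x + 100
which factors as (x - 5)^2*(x + 4). The eigenvalues (with algebraic multiplicities) are λ = -4 with multiplicity 1, λ = 5 with multiplicity 2.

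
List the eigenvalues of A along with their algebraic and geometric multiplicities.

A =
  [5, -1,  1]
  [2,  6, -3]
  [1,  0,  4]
λ = 5: alg = 3, geom = 1

Step 1 — factor the characteristic polynomial to read off the algebraic multiplicities:
  χ_A(x) = (x - 5)^3

Step 2 — compute geometric multiplicities via the rank-nullity identity g(λ) = n − rank(A − λI):
  rank(A − (5)·I) = 2, so dim ker(A − (5)·I) = n − 2 = 1

Summary:
  λ = 5: algebraic multiplicity = 3, geometric multiplicity = 1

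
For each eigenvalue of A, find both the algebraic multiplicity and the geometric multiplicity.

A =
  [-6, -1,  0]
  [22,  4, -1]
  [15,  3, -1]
λ = -1: alg = 3, geom = 1

Step 1 — factor the characteristic polynomial to read off the algebraic multiplicities:
  χ_A(x) = (x + 1)^3

Step 2 — compute geometric multiplicities via the rank-nullity identity g(λ) = n − rank(A − λI):
  rank(A − (-1)·I) = 2, so dim ker(A − (-1)·I) = n − 2 = 1

Summary:
  λ = -1: algebraic multiplicity = 3, geometric multiplicity = 1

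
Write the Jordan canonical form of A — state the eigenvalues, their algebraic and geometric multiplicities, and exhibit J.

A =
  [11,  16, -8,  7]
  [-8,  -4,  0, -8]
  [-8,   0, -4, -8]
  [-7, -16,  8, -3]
J_1(-4) ⊕ J_1(-4) ⊕ J_2(4)

The characteristic polynomial is
  det(x·I − A) = x^4 - 32*x^2 + 256 = (x - 4)^2*(x + 4)^2

Eigenvalues and multiplicities (the geometric multiplicity of λ is n − rank(A − λI), which equals the number of Jordan blocks for λ):
  λ = -4: algebraic multiplicity = 2, geometric multiplicity = 2
  λ = 4: algebraic multiplicity = 2, geometric multiplicity = 1

Determining the block sizes for each eigenvalue:
  λ = -4: gm = am = 2, so every block has size 1 → block sizes [1, 1]
  λ = 4: one block (gm = 1), so the single block has size am = 2 → block sizes [2]

Assembling the blocks gives a Jordan form
J =
  [-4,  0, 0, 0]
  [ 0, -4, 0, 0]
  [ 0,  0, 4, 1]
  [ 0,  0, 0, 4]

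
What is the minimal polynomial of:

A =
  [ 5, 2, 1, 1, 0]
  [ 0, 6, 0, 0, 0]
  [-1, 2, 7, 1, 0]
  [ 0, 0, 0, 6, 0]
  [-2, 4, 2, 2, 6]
x^2 - 12*x + 36

The characteristic polynomial is χ_A(x) = (x - 6)^5, so the eigenvalues are known. The minimal polynomial is
  m_A(x) = Π_λ (x − λ)^{k_λ}
where k_λ is the size of the *largest* Jordan block for λ (equivalently, the smallest k with (A − λI)^k v = 0 for every generalised eigenvector v of λ).

  λ = 6: largest Jordan block has size 2, contributing (x − 6)^2

So m_A(x) = (x - 6)^2 = x^2 - 12*x + 36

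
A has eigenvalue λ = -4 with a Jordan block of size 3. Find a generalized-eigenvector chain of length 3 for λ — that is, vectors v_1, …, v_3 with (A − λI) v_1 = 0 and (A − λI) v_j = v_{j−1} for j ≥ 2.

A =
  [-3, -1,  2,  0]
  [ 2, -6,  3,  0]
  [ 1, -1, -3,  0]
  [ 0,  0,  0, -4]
A Jordan chain for λ = -4 of length 3:
v_1 = (1, 1, 0, 0)ᵀ
v_2 = (1, 2, 1, 0)ᵀ
v_3 = (1, 0, 0, 0)ᵀ

Let N = A − (-4)·I. We want v_3 with N^3 v_3 = 0 but N^2 v_3 ≠ 0; then v_{j-1} := N · v_j for j = 3, …, 2.

Pick v_3 = (1, 0, 0, 0)ᵀ.
Then v_2 = N · v_3 = (1, 2, 1, 0)ᵀ.
Then v_1 = N · v_2 = (1, 1, 0, 0)ᵀ.

Sanity check: (A − (-4)·I) v_1 = (0, 0, 0, 0)ᵀ = 0. ✓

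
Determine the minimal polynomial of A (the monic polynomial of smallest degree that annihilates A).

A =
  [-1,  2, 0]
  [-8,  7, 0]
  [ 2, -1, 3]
x^2 - 6*x + 9

The characteristic polynomial is χ_A(x) = (x - 3)^3, so the eigenvalues are known. The minimal polynomial is
  m_A(x) = Π_λ (x − λ)^{k_λ}
where k_λ is the size of the *largest* Jordan block for λ (equivalently, the smallest k with (A − λI)^k v = 0 for every generalised eigenvector v of λ).

  λ = 3: largest Jordan block has size 2, contributing (x − 3)^2

So m_A(x) = (x - 3)^2 = x^2 - 6*x + 9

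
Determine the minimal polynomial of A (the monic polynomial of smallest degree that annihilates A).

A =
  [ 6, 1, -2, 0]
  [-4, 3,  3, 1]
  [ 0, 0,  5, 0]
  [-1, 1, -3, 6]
x^3 - 15*x^2 + 75*x - 125

The characteristic polynomial is χ_A(x) = (x - 5)^4, so the eigenvalues are known. The minimal polynomial is
  m_A(x) = Π_λ (x − λ)^{k_λ}
where k_λ is the size of the *largest* Jordan block for λ (equivalently, the smallest k with (A − λI)^k v = 0 for every generalised eigenvector v of λ).

  λ = 5: largest Jordan block has size 3, contributing (x − 5)^3

So m_A(x) = (x - 5)^3 = x^3 - 15*x^2 + 75*x - 125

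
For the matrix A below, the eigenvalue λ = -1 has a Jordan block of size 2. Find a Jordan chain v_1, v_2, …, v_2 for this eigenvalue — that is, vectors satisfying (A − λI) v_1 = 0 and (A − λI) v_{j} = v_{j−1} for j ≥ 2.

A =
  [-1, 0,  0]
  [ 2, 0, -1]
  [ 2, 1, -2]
A Jordan chain for λ = -1 of length 2:
v_1 = (0, 2, 2)ᵀ
v_2 = (1, 0, 0)ᵀ

Let N = A − (-1)·I. We want v_2 with N^2 v_2 = 0 but N^1 v_2 ≠ 0; then v_{j-1} := N · v_j for j = 2, …, 2.

Pick v_2 = (1, 0, 0)ᵀ.
Then v_1 = N · v_2 = (0, 2, 2)ᵀ.

Sanity check: (A − (-1)·I) v_1 = (0, 0, 0)ᵀ = 0. ✓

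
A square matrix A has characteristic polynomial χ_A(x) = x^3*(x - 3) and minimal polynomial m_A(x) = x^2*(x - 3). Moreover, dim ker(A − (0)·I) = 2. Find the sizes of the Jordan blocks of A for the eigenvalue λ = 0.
Block sizes for λ = 0: [2, 1]

Step 1 — from the characteristic polynomial, algebraic multiplicity of λ = 0 is 3. From dim ker(A − (0)·I) = 2, there are exactly 2 Jordan blocks for λ = 0.
Step 2 — from the minimal polynomial, the factor (x − 0)^2 tells us the largest block for λ = 0 has size 2.
Step 3 — with total size 3, 2 blocks, and largest block 2, the block sizes (in nonincreasing order) are [2, 1].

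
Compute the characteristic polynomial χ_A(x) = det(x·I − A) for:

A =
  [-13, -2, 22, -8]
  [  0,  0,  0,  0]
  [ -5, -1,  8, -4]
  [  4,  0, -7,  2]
x^4 + 3*x^3

Expanding det(x·I − A) (e.g. by cofactor expansion or by noting that A is similar to its Jordan form J, which has the same characteristic polynomial as A) gives
  χ_A(x) = x^4 + 3*x^3
which factors as x^3*(x + 3). The eigenvalues (with algebraic multiplicities) are λ = -3 with multiplicity 1, λ = 0 with multiplicity 3.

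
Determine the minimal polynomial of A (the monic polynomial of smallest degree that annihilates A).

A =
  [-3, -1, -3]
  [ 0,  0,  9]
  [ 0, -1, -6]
x^2 + 6*x + 9

The characteristic polynomial is χ_A(x) = (x + 3)^3, so the eigenvalues are known. The minimal polynomial is
  m_A(x) = Π_λ (x − λ)^{k_λ}
where k_λ is the size of the *largest* Jordan block for λ (equivalently, the smallest k with (A − λI)^k v = 0 for every generalised eigenvector v of λ).

  λ = -3: largest Jordan block has size 2, contributing (x + 3)^2

So m_A(x) = (x + 3)^2 = x^2 + 6*x + 9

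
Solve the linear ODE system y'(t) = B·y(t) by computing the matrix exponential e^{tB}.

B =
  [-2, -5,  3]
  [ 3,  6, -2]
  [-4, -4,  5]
e^{tB} =
  [-t^2*exp(3*t) - 5*t*exp(3*t) + exp(3*t), -t^2*exp(3*t) - 5*t*exp(3*t), t^2*exp(3*t)/2 + 3*t*exp(3*t)]
  [t^2*exp(3*t) + 3*t*exp(3*t), t^2*exp(3*t) + 3*t*exp(3*t) + exp(3*t), -t^2*exp(3*t)/2 - 2*t*exp(3*t)]
  [-4*t*exp(3*t), -4*t*exp(3*t), 2*t*exp(3*t) + exp(3*t)]

Strategy: write B = P · J · P⁻¹ where J is a Jordan canonical form, so e^{tB} = P · e^{tJ} · P⁻¹, and e^{tJ} can be computed block-by-block.

B has Jordan form
J =
  [3, 1, 0]
  [0, 3, 1]
  [0, 0, 3]
(up to reordering of blocks).

Per-block formulas:
  For a 3×3 Jordan block J_3(3): exp(t · J_3(3)) = e^(3t)·(I + t·N + (t^2/2)·N^2), where N is the 3×3 nilpotent shift.

After assembling e^{tJ} and conjugating by P, we get:

e^{tB} =
  [-t^2*exp(3*t) - 5*t*exp(3*t) + exp(3*t), -t^2*exp(3*t) - 5*t*exp(3*t), t^2*exp(3*t)/2 + 3*t*exp(3*t)]
  [t^2*exp(3*t) + 3*t*exp(3*t), t^2*exp(3*t) + 3*t*exp(3*t) + exp(3*t), -t^2*exp(3*t)/2 - 2*t*exp(3*t)]
  [-4*t*exp(3*t), -4*t*exp(3*t), 2*t*exp(3*t) + exp(3*t)]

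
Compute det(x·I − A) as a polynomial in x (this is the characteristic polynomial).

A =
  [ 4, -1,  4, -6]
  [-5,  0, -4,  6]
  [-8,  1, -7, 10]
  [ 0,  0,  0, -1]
x^4 + 4*x^3 + 6*x^2 + 4*x + 1

Expanding det(x·I − A) (e.g. by cofactor expansion or by noting that A is similar to its Jordan form J, which has the same characteristic polynomial as A) gives
  χ_A(x) = x^4 + 4*x^3 + 6*x^2 + 4*x + 1
which factors as (x + 1)^4. The eigenvalues (with algebraic multiplicities) are λ = -1 with multiplicity 4.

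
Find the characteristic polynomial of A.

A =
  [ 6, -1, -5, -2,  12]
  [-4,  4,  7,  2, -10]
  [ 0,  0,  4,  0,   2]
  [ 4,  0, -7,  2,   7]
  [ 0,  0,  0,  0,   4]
x^5 - 20*x^4 + 160*x^3 - 640*x^2 + 1280*x - 1024

Expanding det(x·I − A) (e.g. by cofactor expansion or by noting that A is similar to its Jordan form J, which has the same characteristic polynomial as A) gives
  χ_A(x) = x^5 - 20*x^4 + 160*x^3 - 640*x^2 + 1280*x - 1024
which factors as (x - 4)^5. The eigenvalues (with algebraic multiplicities) are λ = 4 with multiplicity 5.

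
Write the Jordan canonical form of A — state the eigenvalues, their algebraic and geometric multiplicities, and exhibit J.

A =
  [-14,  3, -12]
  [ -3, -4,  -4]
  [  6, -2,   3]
J_2(-5) ⊕ J_1(-5)

The characteristic polynomial is
  det(x·I − A) = x^3 + 15*x^2 + 75*x + 125 = (x + 5)^3

Eigenvalues and multiplicities (the geometric multiplicity of λ is n − rank(A − λI), which equals the number of Jordan blocks for λ):
  λ = -5: algebraic multiplicity = 3, geometric multiplicity = 2

Determining the block sizes for each eigenvalue:
  λ = -5: 2 blocks summing to 3 forces exactly one block of size 2 and the rest size 1 → block sizes [2, 1]

Assembling the blocks gives a Jordan form
J =
  [-5,  1,  0]
  [ 0, -5,  0]
  [ 0,  0, -5]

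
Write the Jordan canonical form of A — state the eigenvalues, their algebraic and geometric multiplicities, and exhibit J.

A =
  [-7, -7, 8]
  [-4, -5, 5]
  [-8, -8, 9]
J_3(-1)

The characteristic polynomial is
  det(x·I − A) = x^3 + 3*x^2 + 3*x + 1 = (x + 1)^3

Eigenvalues and multiplicities (the geometric multiplicity of λ is n − rank(A − λI), which equals the number of Jordan blocks for λ):
  λ = -1: algebraic multiplicity = 3, geometric multiplicity = 1

Determining the block sizes for each eigenvalue:
  λ = -1: one block (gm = 1), so the single block has size am = 3 → block sizes [3]

Assembling the blocks gives a Jordan form
J =
  [-1,  1,  0]
  [ 0, -1,  1]
  [ 0,  0, -1]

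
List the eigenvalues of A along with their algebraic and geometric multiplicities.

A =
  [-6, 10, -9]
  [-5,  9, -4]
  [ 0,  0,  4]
λ = -1: alg = 1, geom = 1; λ = 4: alg = 2, geom = 1

Step 1 — factor the characteristic polynomial to read off the algebraic multiplicities:
  χ_A(x) = (x - 4)^2*(x + 1)

Step 2 — compute geometric multiplicities via the rank-nullity identity g(λ) = n − rank(A − λI):
  rank(A − (-1)·I) = 2, so dim ker(A − (-1)·I) = n − 2 = 1
  rank(A − (4)·I) = 2, so dim ker(A − (4)·I) = n − 2 = 1

Summary:
  λ = -1: algebraic multiplicity = 1, geometric multiplicity = 1
  λ = 4: algebraic multiplicity = 2, geometric multiplicity = 1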